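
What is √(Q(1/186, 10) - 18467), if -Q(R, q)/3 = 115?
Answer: 2*I*√4703 ≈ 137.16*I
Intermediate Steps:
Q(R, q) = -345 (Q(R, q) = -3*115 = -345)
√(Q(1/186, 10) - 18467) = √(-345 - 18467) = √(-18812) = 2*I*√4703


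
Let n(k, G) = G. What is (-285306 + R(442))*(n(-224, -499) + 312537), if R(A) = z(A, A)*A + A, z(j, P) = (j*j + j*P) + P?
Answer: 53861589378488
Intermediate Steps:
z(j, P) = P + j² + P*j (z(j, P) = (j² + P*j) + P = P + j² + P*j)
R(A) = A + A*(A + 2*A²) (R(A) = (A + A² + A*A)*A + A = (A + A² + A²)*A + A = (A + 2*A²)*A + A = A*(A + 2*A²) + A = A + A*(A + 2*A²))
(-285306 + R(442))*(n(-224, -499) + 312537) = (-285306 + 442*(1 + 442 + 2*442²))*(-499 + 312537) = (-285306 + 442*(1 + 442 + 2*195364))*312038 = (-285306 + 442*(1 + 442 + 390728))*312038 = (-285306 + 442*391171)*312038 = (-285306 + 172897582)*312038 = 172612276*312038 = 53861589378488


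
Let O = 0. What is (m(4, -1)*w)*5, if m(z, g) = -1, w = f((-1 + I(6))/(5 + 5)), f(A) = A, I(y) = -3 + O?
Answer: 2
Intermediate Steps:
I(y) = -3 (I(y) = -3 + 0 = -3)
w = -2/5 (w = (-1 - 3)/(5 + 5) = -4/10 = -4*1/10 = -2/5 ≈ -0.40000)
(m(4, -1)*w)*5 = -1*(-2/5)*5 = (2/5)*5 = 2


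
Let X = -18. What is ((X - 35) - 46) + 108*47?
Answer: 4977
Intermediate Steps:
((X - 35) - 46) + 108*47 = ((-18 - 35) - 46) + 108*47 = (-53 - 46) + 5076 = -99 + 5076 = 4977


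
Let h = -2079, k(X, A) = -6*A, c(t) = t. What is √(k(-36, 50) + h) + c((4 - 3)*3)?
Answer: 3 + I*√2379 ≈ 3.0 + 48.775*I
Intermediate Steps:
√(k(-36, 50) + h) + c((4 - 3)*3) = √(-6*50 - 2079) + (4 - 3)*3 = √(-300 - 2079) + 1*3 = √(-2379) + 3 = I*√2379 + 3 = 3 + I*√2379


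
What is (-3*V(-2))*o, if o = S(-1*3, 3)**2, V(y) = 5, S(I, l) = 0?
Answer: 0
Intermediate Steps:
o = 0 (o = 0**2 = 0)
(-3*V(-2))*o = -3*5*0 = -15*0 = 0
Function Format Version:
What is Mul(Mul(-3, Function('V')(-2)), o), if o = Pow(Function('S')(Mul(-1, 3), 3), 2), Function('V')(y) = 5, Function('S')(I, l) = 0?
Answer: 0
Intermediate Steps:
o = 0 (o = Pow(0, 2) = 0)
Mul(Mul(-3, Function('V')(-2)), o) = Mul(Mul(-3, 5), 0) = Mul(-15, 0) = 0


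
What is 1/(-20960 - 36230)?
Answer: -1/57190 ≈ -1.7486e-5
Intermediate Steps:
1/(-20960 - 36230) = 1/(-57190) = -1/57190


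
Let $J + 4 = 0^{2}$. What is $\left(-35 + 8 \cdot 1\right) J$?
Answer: $108$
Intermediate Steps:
$J = -4$ ($J = -4 + 0^{2} = -4 + 0 = -4$)
$\left(-35 + 8 \cdot 1\right) J = \left(-35 + 8 \cdot 1\right) \left(-4\right) = \left(-35 + 8\right) \left(-4\right) = \left(-27\right) \left(-4\right) = 108$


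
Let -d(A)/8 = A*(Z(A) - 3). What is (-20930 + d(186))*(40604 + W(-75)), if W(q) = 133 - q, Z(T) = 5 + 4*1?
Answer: -1218564696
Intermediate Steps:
Z(T) = 9 (Z(T) = 5 + 4 = 9)
d(A) = -48*A (d(A) = -8*A*(9 - 3) = -8*A*6 = -48*A)
(-20930 + d(186))*(40604 + W(-75)) = (-20930 - 48*186)*(40604 + (133 - 1*(-75))) = (-20930 - 8928)*(40604 + (133 + 75)) = -29858*(40604 + 208) = -29858*40812 = -1218564696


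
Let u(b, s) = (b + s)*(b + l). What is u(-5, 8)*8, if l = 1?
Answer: -96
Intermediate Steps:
u(b, s) = (1 + b)*(b + s) (u(b, s) = (b + s)*(b + 1) = (b + s)*(1 + b) = (1 + b)*(b + s))
u(-5, 8)*8 = (-5 + 8 + (-5)**2 - 5*8)*8 = (-5 + 8 + 25 - 40)*8 = -12*8 = -96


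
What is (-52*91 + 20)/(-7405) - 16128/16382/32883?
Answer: 423030763672/664832385155 ≈ 0.63630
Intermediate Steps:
(-52*91 + 20)/(-7405) - 16128/16382/32883 = (-4732 + 20)*(-1/7405) - 16128*1/16382*(1/32883) = -4712*(-1/7405) - 8064/8191*1/32883 = 4712/7405 - 2688/89781551 = 423030763672/664832385155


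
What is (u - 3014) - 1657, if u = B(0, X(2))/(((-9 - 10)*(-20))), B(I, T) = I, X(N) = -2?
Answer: -4671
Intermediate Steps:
u = 0 (u = 0/(((-9 - 10)*(-20))) = 0/((-19*(-20))) = 0/380 = 0*(1/380) = 0)
(u - 3014) - 1657 = (0 - 3014) - 1657 = -3014 - 1657 = -4671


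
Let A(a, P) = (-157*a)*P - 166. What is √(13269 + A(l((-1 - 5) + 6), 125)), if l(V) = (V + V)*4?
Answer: √13103 ≈ 114.47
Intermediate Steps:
l(V) = 8*V (l(V) = (2*V)*4 = 8*V)
A(a, P) = -166 - 157*P*a (A(a, P) = -157*P*a - 166 = -166 - 157*P*a)
√(13269 + A(l((-1 - 5) + 6), 125)) = √(13269 + (-166 - 157*125*8*((-1 - 5) + 6))) = √(13269 + (-166 - 157*125*8*(-6 + 6))) = √(13269 + (-166 - 157*125*8*0)) = √(13269 + (-166 - 157*125*0)) = √(13269 + (-166 + 0)) = √(13269 - 166) = √13103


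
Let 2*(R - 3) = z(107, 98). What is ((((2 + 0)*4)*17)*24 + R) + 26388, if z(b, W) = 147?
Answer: 59457/2 ≈ 29729.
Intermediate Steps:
R = 153/2 (R = 3 + (½)*147 = 3 + 147/2 = 153/2 ≈ 76.500)
((((2 + 0)*4)*17)*24 + R) + 26388 = ((((2 + 0)*4)*17)*24 + 153/2) + 26388 = (((2*4)*17)*24 + 153/2) + 26388 = ((8*17)*24 + 153/2) + 26388 = (136*24 + 153/2) + 26388 = (3264 + 153/2) + 26388 = 6681/2 + 26388 = 59457/2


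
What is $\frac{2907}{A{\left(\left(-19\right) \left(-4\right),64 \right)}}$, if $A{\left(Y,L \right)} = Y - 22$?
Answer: $\frac{323}{6} \approx 53.833$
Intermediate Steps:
$A{\left(Y,L \right)} = -22 + Y$
$\frac{2907}{A{\left(\left(-19\right) \left(-4\right),64 \right)}} = \frac{2907}{-22 - -76} = \frac{2907}{-22 + 76} = \frac{2907}{54} = 2907 \cdot \frac{1}{54} = \frac{323}{6}$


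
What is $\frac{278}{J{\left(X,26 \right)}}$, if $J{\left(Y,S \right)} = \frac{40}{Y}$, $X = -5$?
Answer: $- \frac{139}{4} \approx -34.75$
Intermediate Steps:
$\frac{278}{J{\left(X,26 \right)}} = \frac{278}{40 \frac{1}{-5}} = \frac{278}{40 \left(- \frac{1}{5}\right)} = \frac{278}{-8} = 278 \left(- \frac{1}{8}\right) = - \frac{139}{4}$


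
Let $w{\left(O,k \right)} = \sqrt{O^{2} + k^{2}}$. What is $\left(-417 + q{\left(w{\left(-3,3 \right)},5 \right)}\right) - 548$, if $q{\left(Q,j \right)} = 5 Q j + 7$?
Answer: $-958 + 75 \sqrt{2} \approx -851.93$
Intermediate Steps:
$q{\left(Q,j \right)} = 7 + 5 Q j$ ($q{\left(Q,j \right)} = 5 Q j + 7 = 7 + 5 Q j$)
$\left(-417 + q{\left(w{\left(-3,3 \right)},5 \right)}\right) - 548 = \left(-417 + \left(7 + 5 \sqrt{\left(-3\right)^{2} + 3^{2}} \cdot 5\right)\right) - 548 = \left(-417 + \left(7 + 5 \sqrt{9 + 9} \cdot 5\right)\right) - 548 = \left(-417 + \left(7 + 5 \sqrt{18} \cdot 5\right)\right) - 548 = \left(-417 + \left(7 + 5 \cdot 3 \sqrt{2} \cdot 5\right)\right) - 548 = \left(-417 + \left(7 + 75 \sqrt{2}\right)\right) - 548 = \left(-410 + 75 \sqrt{2}\right) - 548 = -958 + 75 \sqrt{2}$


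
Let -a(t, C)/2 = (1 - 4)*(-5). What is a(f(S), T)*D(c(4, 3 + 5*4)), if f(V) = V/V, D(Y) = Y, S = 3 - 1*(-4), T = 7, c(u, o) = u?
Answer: -120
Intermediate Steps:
S = 7 (S = 3 + 4 = 7)
f(V) = 1
a(t, C) = -30 (a(t, C) = -2*(1 - 4)*(-5) = -(-6)*(-5) = -2*15 = -30)
a(f(S), T)*D(c(4, 3 + 5*4)) = -30*4 = -120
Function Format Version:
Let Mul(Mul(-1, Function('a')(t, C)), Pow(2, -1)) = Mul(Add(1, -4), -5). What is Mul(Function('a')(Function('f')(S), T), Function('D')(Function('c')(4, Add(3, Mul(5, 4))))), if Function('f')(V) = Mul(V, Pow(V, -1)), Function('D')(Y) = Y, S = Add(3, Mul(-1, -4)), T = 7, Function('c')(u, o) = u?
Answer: -120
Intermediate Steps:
S = 7 (S = Add(3, 4) = 7)
Function('f')(V) = 1
Function('a')(t, C) = -30 (Function('a')(t, C) = Mul(-2, Mul(Add(1, -4), -5)) = Mul(-2, Mul(-3, -5)) = Mul(-2, 15) = -30)
Mul(Function('a')(Function('f')(S), T), Function('D')(Function('c')(4, Add(3, Mul(5, 4))))) = Mul(-30, 4) = -120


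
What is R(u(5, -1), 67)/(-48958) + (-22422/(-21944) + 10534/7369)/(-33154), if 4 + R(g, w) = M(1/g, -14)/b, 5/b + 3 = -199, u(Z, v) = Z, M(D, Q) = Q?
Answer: -26488148776871/2294340797829080 ≈ -0.011545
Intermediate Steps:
b = -5/202 (b = 5/(-3 - 199) = 5/(-202) = 5*(-1/202) = -5/202 ≈ -0.024752)
R(g, w) = 2808/5 (R(g, w) = -4 - 14/(-5/202) = -4 - 14*(-202/5) = -4 + 2828/5 = 2808/5)
R(u(5, -1), 67)/(-48958) + (-22422/(-21944) + 10534/7369)/(-33154) = (2808/5)/(-48958) + (-22422/(-21944) + 10534/7369)/(-33154) = (2808/5)*(-1/48958) + (-22422*(-1/21944) + 10534*(1/7369))*(-1/33154) = -108/9415 + (11211/10972 + 10534/7369)*(-1/33154) = -108/9415 + (198192907/80852668)*(-1/33154) = -108/9415 - 18017537/243689941352 = -26488148776871/2294340797829080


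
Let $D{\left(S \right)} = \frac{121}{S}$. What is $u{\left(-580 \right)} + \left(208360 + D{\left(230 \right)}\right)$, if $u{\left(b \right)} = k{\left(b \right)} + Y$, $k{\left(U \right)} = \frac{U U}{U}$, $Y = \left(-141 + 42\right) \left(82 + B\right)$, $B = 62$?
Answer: $\frac{44510641}{230} \approx 1.9352 \cdot 10^{5}$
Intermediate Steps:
$Y = -14256$ ($Y = \left(-141 + 42\right) \left(82 + 62\right) = \left(-99\right) 144 = -14256$)
$k{\left(U \right)} = U$ ($k{\left(U \right)} = \frac{U^{2}}{U} = U$)
$u{\left(b \right)} = -14256 + b$ ($u{\left(b \right)} = b - 14256 = -14256 + b$)
$u{\left(-580 \right)} + \left(208360 + D{\left(230 \right)}\right) = \left(-14256 - 580\right) + \left(208360 + \frac{121}{230}\right) = -14836 + \left(208360 + 121 \cdot \frac{1}{230}\right) = -14836 + \left(208360 + \frac{121}{230}\right) = -14836 + \frac{47922921}{230} = \frac{44510641}{230}$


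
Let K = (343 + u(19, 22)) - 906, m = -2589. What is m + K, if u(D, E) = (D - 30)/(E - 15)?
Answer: -22075/7 ≈ -3153.6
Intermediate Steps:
u(D, E) = (-30 + D)/(-15 + E)
K = -3952/7 (K = (343 + (-30 + 19)/(-15 + 22)) - 906 = (343 - 11/7) - 906 = 2390/7 - 906 = -3952/7 ≈ -564.57)
m + K = -2589 - 3952/7 = -22075/7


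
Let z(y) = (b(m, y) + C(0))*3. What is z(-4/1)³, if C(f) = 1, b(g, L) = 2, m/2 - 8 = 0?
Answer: 729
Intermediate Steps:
m = 16 (m = 16 + 2*0 = 16 + 0 = 16)
z(y) = 9 (z(y) = (2 + 1)*3 = 3*3 = 9)
z(-4/1)³ = 9³ = 729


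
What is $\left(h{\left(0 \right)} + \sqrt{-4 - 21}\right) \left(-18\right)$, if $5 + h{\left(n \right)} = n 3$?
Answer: $90 - 90 i \approx 90.0 - 90.0 i$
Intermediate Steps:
$h{\left(n \right)} = -5 + 3 n$ ($h{\left(n \right)} = -5 + n 3 = -5 + 3 n$)
$\left(h{\left(0 \right)} + \sqrt{-4 - 21}\right) \left(-18\right) = \left(\left(-5 + 3 \cdot 0\right) + \sqrt{-4 - 21}\right) \left(-18\right) = \left(\left(-5 + 0\right) + \sqrt{-25}\right) \left(-18\right) = \left(-5 + 5 i\right) \left(-18\right) = 90 - 90 i$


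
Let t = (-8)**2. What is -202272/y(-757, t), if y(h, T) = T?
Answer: -6321/2 ≈ -3160.5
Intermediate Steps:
t = 64
-202272/y(-757, t) = -202272/64 = -202272*1/64 = -6321/2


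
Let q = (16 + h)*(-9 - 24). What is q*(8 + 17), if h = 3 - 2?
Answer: -14025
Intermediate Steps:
h = 1
q = -561 (q = (16 + 1)*(-9 - 24) = 17*(-33) = -561)
q*(8 + 17) = -561*(8 + 17) = -561*25 = -14025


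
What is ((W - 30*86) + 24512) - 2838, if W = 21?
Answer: 19115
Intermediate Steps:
((W - 30*86) + 24512) - 2838 = ((21 - 30*86) + 24512) - 2838 = ((21 - 2580) + 24512) - 2838 = (-2559 + 24512) - 2838 = 21953 - 2838 = 19115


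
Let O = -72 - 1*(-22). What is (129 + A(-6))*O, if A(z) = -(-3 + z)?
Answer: -6900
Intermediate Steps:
A(z) = 3 - z
O = -50 (O = -72 + 22 = -50)
(129 + A(-6))*O = (129 + (3 - 1*(-6)))*(-50) = (129 + (3 + 6))*(-50) = (129 + 9)*(-50) = 138*(-50) = -6900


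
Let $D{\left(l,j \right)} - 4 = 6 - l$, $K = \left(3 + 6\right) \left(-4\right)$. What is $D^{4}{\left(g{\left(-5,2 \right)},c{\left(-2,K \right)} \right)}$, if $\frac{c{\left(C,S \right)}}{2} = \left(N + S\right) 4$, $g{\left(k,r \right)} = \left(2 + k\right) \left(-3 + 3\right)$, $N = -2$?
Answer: $10000$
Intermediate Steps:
$K = -36$ ($K = 9 \left(-4\right) = -36$)
$g{\left(k,r \right)} = 0$ ($g{\left(k,r \right)} = \left(2 + k\right) 0 = 0$)
$c{\left(C,S \right)} = -16 + 8 S$ ($c{\left(C,S \right)} = 2 \left(-2 + S\right) 4 = 2 \left(-8 + 4 S\right) = -16 + 8 S$)
$D{\left(l,j \right)} = 10 - l$ ($D{\left(l,j \right)} = 4 - \left(-6 + l\right) = 10 - l$)
$D^{4}{\left(g{\left(-5,2 \right)},c{\left(-2,K \right)} \right)} = \left(10 - 0\right)^{4} = \left(10 + 0\right)^{4} = 10^{4} = 10000$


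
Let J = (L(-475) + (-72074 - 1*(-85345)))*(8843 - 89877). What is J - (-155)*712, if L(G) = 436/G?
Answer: -510728299826/475 ≈ -1.0752e+9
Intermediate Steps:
J = -510780720826/475 (J = (436/(-475) + (-72074 - 1*(-85345)))*(8843 - 89877) = (436*(-1/475) + (-72074 + 85345))*(-81034) = (-436/475 + 13271)*(-81034) = (6303289/475)*(-81034) = -510780720826/475 ≈ -1.0753e+9)
J - (-155)*712 = -510780720826/475 - (-155)*712 = -510780720826/475 - 1*(-110360) = -510780720826/475 + 110360 = -510728299826/475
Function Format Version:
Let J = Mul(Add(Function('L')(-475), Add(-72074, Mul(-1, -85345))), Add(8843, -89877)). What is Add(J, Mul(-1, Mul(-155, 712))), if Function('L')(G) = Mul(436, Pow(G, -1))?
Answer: Rational(-510728299826, 475) ≈ -1.0752e+9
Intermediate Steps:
J = Rational(-510780720826, 475) (J = Mul(Add(Mul(436, Pow(-475, -1)), Add(-72074, Mul(-1, -85345))), Add(8843, -89877)) = Mul(Add(Mul(436, Rational(-1, 475)), Add(-72074, 85345)), -81034) = Mul(Add(Rational(-436, 475), 13271), -81034) = Mul(Rational(6303289, 475), -81034) = Rational(-510780720826, 475) ≈ -1.0753e+9)
Add(J, Mul(-1, Mul(-155, 712))) = Add(Rational(-510780720826, 475), Mul(-1, Mul(-155, 712))) = Add(Rational(-510780720826, 475), Mul(-1, -110360)) = Add(Rational(-510780720826, 475), 110360) = Rational(-510728299826, 475)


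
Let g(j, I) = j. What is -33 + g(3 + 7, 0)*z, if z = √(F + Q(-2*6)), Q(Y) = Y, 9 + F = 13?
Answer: -33 + 20*I*√2 ≈ -33.0 + 28.284*I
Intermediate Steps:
F = 4 (F = -9 + 13 = 4)
z = 2*I*√2 (z = √(4 - 2*6) = √(4 - 12) = √(-8) = 2*I*√2 ≈ 2.8284*I)
-33 + g(3 + 7, 0)*z = -33 + (3 + 7)*(2*I*√2) = -33 + 10*(2*I*√2) = -33 + 20*I*√2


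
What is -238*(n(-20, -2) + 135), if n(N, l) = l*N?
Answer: -41650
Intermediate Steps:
n(N, l) = N*l
-238*(n(-20, -2) + 135) = -238*(-20*(-2) + 135) = -238*(40 + 135) = -238*175 = -41650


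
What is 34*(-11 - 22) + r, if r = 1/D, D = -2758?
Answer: -3094477/2758 ≈ -1122.0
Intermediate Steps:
r = -1/2758 (r = 1/(-2758) = -1/2758 ≈ -0.00036258)
34*(-11 - 22) + r = 34*(-11 - 22) - 1/2758 = 34*(-33) - 1/2758 = -1122 - 1/2758 = -3094477/2758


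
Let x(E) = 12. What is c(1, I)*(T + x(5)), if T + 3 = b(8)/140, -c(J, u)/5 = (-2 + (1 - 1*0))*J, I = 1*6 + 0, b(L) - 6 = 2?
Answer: 317/7 ≈ 45.286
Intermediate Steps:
b(L) = 8 (b(L) = 6 + 2 = 8)
I = 6 (I = 6 + 0 = 6)
c(J, u) = 5*J (c(J, u) = -5*(-2 + (1 - 1*0))*J = -5*(-2 + (1 + 0))*J = -5*(-2 + 1)*J = -(-5)*J = 5*J)
T = -103/35 (T = -3 + 8/140 = -3 + 8*(1/140) = -3 + 2/35 = -103/35 ≈ -2.9429)
c(1, I)*(T + x(5)) = (5*1)*(-103/35 + 12) = 5*(317/35) = 317/7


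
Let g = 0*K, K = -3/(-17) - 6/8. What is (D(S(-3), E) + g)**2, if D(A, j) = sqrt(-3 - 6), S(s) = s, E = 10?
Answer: -9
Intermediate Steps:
K = -39/68 (K = -3*(-1/17) - 6*1/8 = 3/17 - 3/4 = -39/68 ≈ -0.57353)
D(A, j) = 3*I (D(A, j) = sqrt(-9) = 3*I)
g = 0 (g = 0*(-39/68) = 0)
(D(S(-3), E) + g)**2 = (3*I + 0)**2 = (3*I)**2 = -9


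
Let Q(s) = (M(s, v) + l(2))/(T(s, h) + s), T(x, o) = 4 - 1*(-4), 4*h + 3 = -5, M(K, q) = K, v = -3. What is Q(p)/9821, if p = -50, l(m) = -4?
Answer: 9/68747 ≈ 0.00013091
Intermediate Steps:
h = -2 (h = -3/4 + (1/4)*(-5) = -3/4 - 5/4 = -2)
T(x, o) = 8 (T(x, o) = 4 + 4 = 8)
Q(s) = (-4 + s)/(8 + s) (Q(s) = (s - 4)/(8 + s) = (-4 + s)/(8 + s))
Q(p)/9821 = ((-4 - 50)/(8 - 50))/9821 = (-54/(-42))*(1/9821) = -1/42*(-54)*(1/9821) = (9/7)*(1/9821) = 9/68747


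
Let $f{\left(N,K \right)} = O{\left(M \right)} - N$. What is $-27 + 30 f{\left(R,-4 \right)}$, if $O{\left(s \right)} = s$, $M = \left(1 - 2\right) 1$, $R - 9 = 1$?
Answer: $-357$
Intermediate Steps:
$R = 10$ ($R = 9 + 1 = 10$)
$M = -1$ ($M = \left(-1\right) 1 = -1$)
$f{\left(N,K \right)} = -1 - N$
$-27 + 30 f{\left(R,-4 \right)} = -27 + 30 \left(-1 - 10\right) = -27 + 30 \left(-11\right) = -27 - 330 = -357$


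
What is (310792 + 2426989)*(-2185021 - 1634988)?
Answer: -10458348060029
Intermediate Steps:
(310792 + 2426989)*(-2185021 - 1634988) = 2737781*(-3820009) = -10458348060029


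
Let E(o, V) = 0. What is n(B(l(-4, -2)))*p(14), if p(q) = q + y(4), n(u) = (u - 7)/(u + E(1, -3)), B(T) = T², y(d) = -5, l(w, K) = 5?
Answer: 162/25 ≈ 6.4800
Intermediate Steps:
n(u) = (-7 + u)/u (n(u) = (u - 7)/(u + 0) = (-7 + u)/u)
p(q) = -5 + q (p(q) = q - 5 = -5 + q)
n(B(l(-4, -2)))*p(14) = ((-7 + 5²)/(5²))*(-5 + 14) = ((-7 + 25)/25)*9 = ((1/25)*18)*9 = (18/25)*9 = 162/25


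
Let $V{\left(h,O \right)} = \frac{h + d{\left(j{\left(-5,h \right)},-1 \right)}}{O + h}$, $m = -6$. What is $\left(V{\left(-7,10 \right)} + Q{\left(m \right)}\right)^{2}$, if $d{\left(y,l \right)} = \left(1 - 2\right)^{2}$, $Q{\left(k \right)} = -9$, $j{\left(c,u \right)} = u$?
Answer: $121$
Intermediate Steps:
$d{\left(y,l \right)} = 1$ ($d{\left(y,l \right)} = \left(-1\right)^{2} = 1$)
$V{\left(h,O \right)} = \frac{1 + h}{O + h}$ ($V{\left(h,O \right)} = \frac{h + 1}{O + h} = \frac{1 + h}{O + h}$)
$\left(V{\left(-7,10 \right)} + Q{\left(m \right)}\right)^{2} = \left(\frac{1 - 7}{10 - 7} - 9\right)^{2} = \left(\frac{1}{3} \left(-6\right) - 9\right)^{2} = \left(-2 - 9\right)^{2} = \left(-11\right)^{2} = 121$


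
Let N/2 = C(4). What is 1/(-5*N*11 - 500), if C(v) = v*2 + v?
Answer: -1/1820 ≈ -0.00054945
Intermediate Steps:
C(v) = 3*v (C(v) = 2*v + v = 3*v)
N = 24 (N = 2*(3*4) = 2*12 = 24)
1/(-5*N*11 - 500) = 1/(-5*24*11 - 500) = 1/(-120*11 - 500) = 1/(-1320 - 500) = 1/(-1820) = -1/1820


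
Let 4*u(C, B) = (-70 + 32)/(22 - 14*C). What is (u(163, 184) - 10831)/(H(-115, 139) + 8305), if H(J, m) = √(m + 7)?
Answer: -81316083761/62351482616 + 48956101*√146/311757413080 ≈ -1.3023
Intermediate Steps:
H(J, m) = √(7 + m)
u(C, B) = -19/(2*(22 - 14*C)) (u(C, B) = ((-70 + 32)/(22 - 14*C))/4 = (-38/(22 - 14*C))/4 = -19/(2*(22 - 14*C)))
(u(163, 184) - 10831)/(H(-115, 139) + 8305) = (19/(4*(-11 + 7*163)) - 10831)/(√(7 + 139) + 8305) = (19/(4*(-11 + 1141)) - 10831)/(√146 + 8305) = ((19/4)/1130 - 10831)/(8305 + √146) = ((19/4)*(1/1130) - 10831)/(8305 + √146) = (19/4520 - 10831)/(8305 + √146) = -48956101/(4520*(8305 + √146))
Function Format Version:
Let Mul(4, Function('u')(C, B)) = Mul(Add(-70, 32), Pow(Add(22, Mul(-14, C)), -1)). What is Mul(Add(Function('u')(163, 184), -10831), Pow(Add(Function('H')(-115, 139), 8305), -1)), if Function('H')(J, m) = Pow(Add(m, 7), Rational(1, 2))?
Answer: Add(Rational(-81316083761, 62351482616), Mul(Rational(48956101, 311757413080), Pow(146, Rational(1, 2)))) ≈ -1.3023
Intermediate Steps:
Function('H')(J, m) = Pow(Add(7, m), Rational(1, 2))
Function('u')(C, B) = Mul(Rational(-19, 2), Pow(Add(22, Mul(-14, C)), -1)) (Function('u')(C, B) = Mul(Rational(1, 4), Mul(Add(-70, 32), Pow(Add(22, Mul(-14, C)), -1))) = Mul(Rational(1, 4), Mul(-38, Pow(Add(22, Mul(-14, C)), -1))) = Mul(Rational(-19, 2), Pow(Add(22, Mul(-14, C)), -1)))
Mul(Add(Function('u')(163, 184), -10831), Pow(Add(Function('H')(-115, 139), 8305), -1)) = Mul(Add(Mul(Rational(19, 4), Pow(Add(-11, Mul(7, 163)), -1)), -10831), Pow(Add(Pow(Add(7, 139), Rational(1, 2)), 8305), -1)) = Mul(Add(Mul(Rational(19, 4), Pow(Add(-11, 1141), -1)), -10831), Pow(Add(Pow(146, Rational(1, 2)), 8305), -1)) = Mul(Add(Mul(Rational(19, 4), Pow(1130, -1)), -10831), Pow(Add(8305, Pow(146, Rational(1, 2))), -1)) = Mul(Add(Mul(Rational(19, 4), Rational(1, 1130)), -10831), Pow(Add(8305, Pow(146, Rational(1, 2))), -1)) = Mul(Add(Rational(19, 4520), -10831), Pow(Add(8305, Pow(146, Rational(1, 2))), -1)) = Mul(Rational(-48956101, 4520), Pow(Add(8305, Pow(146, Rational(1, 2))), -1))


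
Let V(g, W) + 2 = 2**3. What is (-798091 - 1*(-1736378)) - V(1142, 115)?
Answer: 938281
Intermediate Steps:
V(g, W) = 6 (V(g, W) = -2 + 2**3 = -2 + 8 = 6)
(-798091 - 1*(-1736378)) - V(1142, 115) = (-798091 - 1*(-1736378)) - 1*6 = (-798091 + 1736378) - 6 = 938287 - 6 = 938281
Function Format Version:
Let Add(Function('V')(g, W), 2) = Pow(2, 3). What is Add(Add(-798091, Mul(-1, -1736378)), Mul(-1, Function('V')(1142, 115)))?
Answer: 938281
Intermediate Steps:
Function('V')(g, W) = 6 (Function('V')(g, W) = Add(-2, Pow(2, 3)) = Add(-2, 8) = 6)
Add(Add(-798091, Mul(-1, -1736378)), Mul(-1, Function('V')(1142, 115))) = Add(Add(-798091, Mul(-1, -1736378)), Mul(-1, 6)) = Add(Add(-798091, 1736378), -6) = Add(938287, -6) = 938281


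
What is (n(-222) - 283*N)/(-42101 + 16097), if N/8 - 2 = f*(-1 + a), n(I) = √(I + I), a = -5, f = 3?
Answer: -9056/6501 - I*√111/13002 ≈ -1.393 - 0.00081031*I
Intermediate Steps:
n(I) = √2*√I (n(I) = √(2*I) = √2*√I)
N = -128 (N = 16 + 8*(3*(-1 - 5)) = 16 + 8*(3*(-6)) = 16 + 8*(-18) = 16 - 144 = -128)
(n(-222) - 283*N)/(-42101 + 16097) = (√2*√(-222) - 283*(-128))/(-42101 + 16097) = (√2*(I*√222) + 36224)/(-26004) = (2*I*√111 + 36224)*(-1/26004) = (36224 + 2*I*√111)*(-1/26004) = -9056/6501 - I*√111/13002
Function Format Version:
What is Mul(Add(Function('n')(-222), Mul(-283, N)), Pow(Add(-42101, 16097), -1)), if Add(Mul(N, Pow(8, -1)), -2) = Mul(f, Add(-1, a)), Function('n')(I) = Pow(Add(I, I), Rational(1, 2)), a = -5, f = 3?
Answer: Add(Rational(-9056, 6501), Mul(Rational(-1, 13002), I, Pow(111, Rational(1, 2)))) ≈ Add(-1.3930, Mul(-0.00081031, I))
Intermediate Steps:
Function('n')(I) = Mul(Pow(2, Rational(1, 2)), Pow(I, Rational(1, 2))) (Function('n')(I) = Pow(Mul(2, I), Rational(1, 2)) = Mul(Pow(2, Rational(1, 2)), Pow(I, Rational(1, 2))))
N = -128 (N = Add(16, Mul(8, Mul(3, Add(-1, -5)))) = Add(16, Mul(8, Mul(3, -6))) = Add(16, Mul(8, -18)) = Add(16, -144) = -128)
Mul(Add(Function('n')(-222), Mul(-283, N)), Pow(Add(-42101, 16097), -1)) = Mul(Add(Mul(Pow(2, Rational(1, 2)), Pow(-222, Rational(1, 2))), Mul(-283, -128)), Pow(Add(-42101, 16097), -1)) = Mul(Add(Mul(Pow(2, Rational(1, 2)), Mul(I, Pow(222, Rational(1, 2)))), 36224), Pow(-26004, -1)) = Mul(Add(Mul(2, I, Pow(111, Rational(1, 2))), 36224), Rational(-1, 26004)) = Mul(Add(36224, Mul(2, I, Pow(111, Rational(1, 2)))), Rational(-1, 26004)) = Add(Rational(-9056, 6501), Mul(Rational(-1, 13002), I, Pow(111, Rational(1, 2))))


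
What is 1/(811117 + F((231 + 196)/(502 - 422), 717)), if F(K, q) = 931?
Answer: 1/812048 ≈ 1.2315e-6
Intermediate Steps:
1/(811117 + F((231 + 196)/(502 - 422), 717)) = 1/(811117 + 931) = 1/812048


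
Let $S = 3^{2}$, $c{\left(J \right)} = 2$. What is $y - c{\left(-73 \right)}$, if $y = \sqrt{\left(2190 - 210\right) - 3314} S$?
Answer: $-2 + 9 i \sqrt{1334} \approx -2.0 + 328.72 i$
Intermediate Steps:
$S = 9$
$y = 9 i \sqrt{1334}$ ($y = \sqrt{\left(2190 - 210\right) - 3314} \cdot 9 = \sqrt{1980 - 3314} \cdot 9 = \sqrt{-1334} \cdot 9 = i \sqrt{1334} \cdot 9 = 9 i \sqrt{1334} \approx 328.72 i$)
$y - c{\left(-73 \right)} = 9 i \sqrt{1334} - 2 = -2 + 9 i \sqrt{1334}$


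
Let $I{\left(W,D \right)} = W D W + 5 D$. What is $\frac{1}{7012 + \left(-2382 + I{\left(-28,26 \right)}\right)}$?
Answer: $\frac{1}{25144} \approx 3.9771 \cdot 10^{-5}$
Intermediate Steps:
$I{\left(W,D \right)} = 5 D + D W^{2}$ ($I{\left(W,D \right)} = D W W + 5 D = D W^{2} + 5 D = 5 D + D W^{2}$)
$\frac{1}{7012 + \left(-2382 + I{\left(-28,26 \right)}\right)} = \frac{1}{7012 - \left(2382 - 26 \left(5 + \left(-28\right)^{2}\right)\right)} = \frac{1}{7012 - \left(2382 - 26 \left(5 + 784\right)\right)} = \frac{1}{7012 + \left(-2382 + 26 \cdot 789\right)} = \frac{1}{7012 + \left(-2382 + 20514\right)} = \frac{1}{7012 + 18132} = \frac{1}{25144}$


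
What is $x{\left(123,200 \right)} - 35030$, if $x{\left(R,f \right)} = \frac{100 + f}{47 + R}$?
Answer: $- \frac{595480}{17} \approx -35028.0$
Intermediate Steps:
$x{\left(R,f \right)} = \frac{100 + f}{47 + R}$
$x{\left(123,200 \right)} - 35030 = \frac{100 + 200}{47 + 123} - 35030 = \frac{1}{170} \cdot 300 - 35030 = \frac{30}{17} - 35030 = - \frac{595480}{17}$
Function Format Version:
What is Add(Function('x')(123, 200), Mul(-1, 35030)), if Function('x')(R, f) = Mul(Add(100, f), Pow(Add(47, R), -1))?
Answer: Rational(-595480, 17) ≈ -35028.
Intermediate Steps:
Function('x')(R, f) = Mul(Pow(Add(47, R), -1), Add(100, f))
Add(Function('x')(123, 200), Mul(-1, 35030)) = Add(Mul(Pow(Add(47, 123), -1), Add(100, 200)), Mul(-1, 35030)) = Add(Mul(Pow(170, -1), 300), -35030) = Add(Mul(Rational(1, 170), 300), -35030) = Add(Rational(30, 17), -35030) = Rational(-595480, 17)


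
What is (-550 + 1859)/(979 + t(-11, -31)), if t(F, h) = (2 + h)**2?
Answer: 187/260 ≈ 0.71923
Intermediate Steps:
(-550 + 1859)/(979 + t(-11, -31)) = (-550 + 1859)/(979 + (2 - 31)**2) = 1309/(979 + (-29)**2) = 1309/(979 + 841) = 1309/1820 = 1309*(1/1820) = 187/260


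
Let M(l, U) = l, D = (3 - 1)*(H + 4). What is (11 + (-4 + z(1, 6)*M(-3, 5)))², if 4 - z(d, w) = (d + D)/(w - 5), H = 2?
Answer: 1156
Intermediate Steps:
D = 12 (D = (3 - 1)*(2 + 4) = 2*6 = 12)
z(d, w) = 4 - (12 + d)/(-5 + w) (z(d, w) = 4 - (d + 12)/(w - 5) = 4 - (12 + d)/(-5 + w))
(11 + (-4 + z(1, 6)*M(-3, 5)))² = (11 + (-4 + ((-32 - 1*1 + 4*6)/(-5 + 6))*(-3)))² = (11 + (-4 + ((-32 - 1 + 24)/1)*(-3)))² = (11 + (-4 + (1*(-9))*(-3)))² = (11 + (-4 - 9*(-3)))² = (11 + (-4 + 27))² = (11 + 23)² = 34² = 1156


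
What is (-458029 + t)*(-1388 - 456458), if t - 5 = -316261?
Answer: 354503290110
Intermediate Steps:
t = -316256 (t = 5 - 316261 = -316256)
(-458029 + t)*(-1388 - 456458) = (-458029 - 316256)*(-1388 - 456458) = -774285*(-457846) = 354503290110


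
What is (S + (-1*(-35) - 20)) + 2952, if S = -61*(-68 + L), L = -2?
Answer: 7237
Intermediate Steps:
S = 4270 (S = -61*(-68 - 2) = -61*(-70) = 4270)
(S + (-1*(-35) - 20)) + 2952 = (4270 + (-1*(-35) - 20)) + 2952 = (4270 + (35 - 20)) + 2952 = (4270 + 15) + 2952 = 4285 + 2952 = 7237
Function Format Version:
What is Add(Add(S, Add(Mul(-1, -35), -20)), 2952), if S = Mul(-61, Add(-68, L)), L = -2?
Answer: 7237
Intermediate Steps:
S = 4270 (S = Mul(-61, Add(-68, -2)) = Mul(-61, -70) = 4270)
Add(Add(S, Add(Mul(-1, -35), -20)), 2952) = Add(Add(4270, Add(Mul(-1, -35), -20)), 2952) = Add(Add(4270, Add(35, -20)), 2952) = Add(Add(4270, 15), 2952) = Add(4285, 2952) = 7237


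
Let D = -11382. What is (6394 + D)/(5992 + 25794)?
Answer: -2494/15893 ≈ -0.15692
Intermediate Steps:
(6394 + D)/(5992 + 25794) = (6394 - 11382)/(5992 + 25794) = -4988/31786 = -4988*1/31786 = -2494/15893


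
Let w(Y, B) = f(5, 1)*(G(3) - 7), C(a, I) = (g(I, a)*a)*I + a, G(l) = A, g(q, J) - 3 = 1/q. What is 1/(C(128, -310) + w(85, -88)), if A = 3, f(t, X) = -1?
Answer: -1/118780 ≈ -8.4189e-6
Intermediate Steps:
g(q, J) = 3 + 1/q
G(l) = 3
C(a, I) = a + I*a*(3 + 1/I) (C(a, I) = ((3 + 1/I)*a)*I + a = (a*(3 + 1/I))*I + a = I*a*(3 + 1/I) + a = a + I*a*(3 + 1/I))
w(Y, B) = 4 (w(Y, B) = -(3 - 7) = -1*(-4) = 4)
1/(C(128, -310) + w(85, -88)) = 1/(128*(2 + 3*(-310)) + 4) = 1/(128*(2 - 930) + 4) = 1/(128*(-928) + 4) = 1/(-118784 + 4) = 1/(-118780) = -1/118780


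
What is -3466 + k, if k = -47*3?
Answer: -3607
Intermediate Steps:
k = -141
-3466 + k = -3466 - 141 = -3607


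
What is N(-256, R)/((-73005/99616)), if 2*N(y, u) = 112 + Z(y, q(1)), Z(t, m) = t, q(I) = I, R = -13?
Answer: 2390784/24335 ≈ 98.245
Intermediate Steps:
N(y, u) = 56 + y/2 (N(y, u) = (112 + y)/2 = 56 + y/2)
N(-256, R)/((-73005/99616)) = (56 + (1/2)*(-256))/((-73005/99616)) = (56 - 128)/((-73005*1/99616)) = -72/(-73005/99616) = -72*(-99616/73005) = 2390784/24335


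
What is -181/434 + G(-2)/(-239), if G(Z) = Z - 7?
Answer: -39353/103726 ≈ -0.37939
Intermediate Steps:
G(Z) = -7 + Z
-181/434 + G(-2)/(-239) = -181/434 + (-7 - 2)/(-239) = -181*1/434 - 9*(-1/239) = -181/434 + 9/239 = -39353/103726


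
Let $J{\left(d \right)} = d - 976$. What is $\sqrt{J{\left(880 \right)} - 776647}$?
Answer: $i \sqrt{776743} \approx 881.33 i$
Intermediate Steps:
$J{\left(d \right)} = -976 + d$ ($J{\left(d \right)} = d - 976 = -976 + d$)
$\sqrt{J{\left(880 \right)} - 776647} = \sqrt{\left(-976 + 880\right) - 776647} = \sqrt{-96 - 776647} = \sqrt{-776743} = i \sqrt{776743}$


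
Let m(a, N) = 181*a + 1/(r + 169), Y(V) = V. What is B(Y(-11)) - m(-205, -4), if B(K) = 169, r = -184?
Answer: 559111/15 ≈ 37274.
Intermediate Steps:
m(a, N) = -1/15 + 181*a (m(a, N) = 181*a + 1/(-184 + 169) = 181*a + 1/(-15) = 181*a - 1/15 = -1/15 + 181*a)
B(Y(-11)) - m(-205, -4) = 169 - (-1/15 + 181*(-205)) = 169 - (-1/15 - 37105) = 169 - 1*(-556576/15) = 169 + 556576/15 = 559111/15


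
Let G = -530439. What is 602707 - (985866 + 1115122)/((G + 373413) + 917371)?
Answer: 458263152927/760345 ≈ 6.0270e+5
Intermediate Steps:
602707 - (985866 + 1115122)/((G + 373413) + 917371) = 602707 - (985866 + 1115122)/((-530439 + 373413) + 917371) = 602707 - 2100988/(-157026 + 917371) = 602707 - 2100988/760345 = 458263152927/760345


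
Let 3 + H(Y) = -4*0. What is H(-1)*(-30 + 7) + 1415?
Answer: 1484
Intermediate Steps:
H(Y) = -3 (H(Y) = -3 - 4*0 = -3 + 0 = -3)
H(-1)*(-30 + 7) + 1415 = -3*(-30 + 7) + 1415 = -3*(-23) + 1415 = 69 + 1415 = 1484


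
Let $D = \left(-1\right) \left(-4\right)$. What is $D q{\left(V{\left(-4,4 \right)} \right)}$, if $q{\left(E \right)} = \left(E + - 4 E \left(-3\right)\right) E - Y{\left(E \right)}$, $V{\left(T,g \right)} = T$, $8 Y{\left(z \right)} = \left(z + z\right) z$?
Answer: $816$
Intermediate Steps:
$Y{\left(z \right)} = \frac{z^{2}}{4}$ ($Y{\left(z \right)} = \frac{\left(z + z\right) z}{8} = \frac{2 z z}{8} = \frac{2 z^{2}}{8} = \frac{z^{2}}{4}$)
$q{\left(E \right)} = \frac{51 E^{2}}{4}$ ($q{\left(E \right)} = \left(E + - 4 E \left(-3\right)\right) E - \frac{E^{2}}{4} = \left(E + 12 E\right) E - \frac{E^{2}}{4} = 13 E E - \frac{E^{2}}{4} = 13 E^{2} - \frac{E^{2}}{4} = \frac{51 E^{2}}{4}$)
$D = 4$
$D q{\left(V{\left(-4,4 \right)} \right)} = 4 \frac{51 \left(-4\right)^{2}}{4} = 4 \cdot \frac{51}{4} \cdot 16 = 4 \cdot 204 = 816$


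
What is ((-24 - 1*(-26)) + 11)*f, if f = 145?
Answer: 1885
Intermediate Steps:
((-24 - 1*(-26)) + 11)*f = ((-24 - 1*(-26)) + 11)*145 = ((-24 + 26) + 11)*145 = (2 + 11)*145 = 13*145 = 1885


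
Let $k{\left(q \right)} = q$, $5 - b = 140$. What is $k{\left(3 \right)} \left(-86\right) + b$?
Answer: $-393$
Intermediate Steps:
$b = -135$ ($b = 5 - 140 = -135$)
$k{\left(3 \right)} \left(-86\right) + b = 3 \left(-86\right) - 135 = -258 - 135 = -393$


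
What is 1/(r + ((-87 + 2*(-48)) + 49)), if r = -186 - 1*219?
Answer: -1/539 ≈ -0.0018553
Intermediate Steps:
r = -405 (r = -186 - 219 = -405)
1/(r + ((-87 + 2*(-48)) + 49)) = 1/(-405 + ((-87 + 2*(-48)) + 49)) = 1/(-405 + ((-87 - 96) + 49)) = 1/(-405 + (-183 + 49)) = 1/(-405 - 134) = 1/(-539) = -1/539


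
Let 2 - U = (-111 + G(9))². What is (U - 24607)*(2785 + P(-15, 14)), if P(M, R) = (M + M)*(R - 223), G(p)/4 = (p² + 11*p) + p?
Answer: -3989904650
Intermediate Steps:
G(p) = 4*p² + 48*p (G(p) = 4*((p² + 11*p) + p) = 4*(p² + 12*p) = 4*p² + 48*p)
P(M, R) = 2*M*(-223 + R) (P(M, R) = (2*M)*(-223 + R) = 2*M*(-223 + R))
U = -416023 (U = 2 - (-111 + 4*9*(12 + 9))² = 2 - (-111 + 4*9*21)² = 2 - (-111 + 756)² = 2 - 1*645² = 2 - 1*416025 = 2 - 416025 = -416023)
(U - 24607)*(2785 + P(-15, 14)) = (-416023 - 24607)*(2785 + 2*(-15)*(-223 + 14)) = -440630*(2785 + 2*(-15)*(-209)) = -440630*(2785 + 6270) = -440630*9055 = -3989904650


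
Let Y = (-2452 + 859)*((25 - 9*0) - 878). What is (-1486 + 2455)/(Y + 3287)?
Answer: 969/1362116 ≈ 0.00071139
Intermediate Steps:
Y = 1358829 (Y = -1593*((25 + 0) - 878) = -1593*(25 - 878) = -1593*(-853) = 1358829)
(-1486 + 2455)/(Y + 3287) = (-1486 + 2455)/(1358829 + 3287) = 969/1362116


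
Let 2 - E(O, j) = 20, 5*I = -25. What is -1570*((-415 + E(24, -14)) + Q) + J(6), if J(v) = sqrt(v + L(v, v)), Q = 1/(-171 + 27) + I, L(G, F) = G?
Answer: 49512305/72 + 2*sqrt(3) ≈ 6.8767e+5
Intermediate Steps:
I = -5 (I = (1/5)*(-25) = -5)
E(O, j) = -18 (E(O, j) = 2 - 1*20 = 2 - 20 = -18)
Q = -721/144 (Q = 1/(-171 + 27) - 5 = 1/(-144) - 5 = -1/144 - 5 = -721/144 ≈ -5.0069)
J(v) = sqrt(2)*sqrt(v) (J(v) = sqrt(v + v) = sqrt(2*v) = sqrt(2)*sqrt(v))
-1570*((-415 + E(24, -14)) + Q) + J(6) = -1570*((-415 - 18) - 721/144) + sqrt(2)*sqrt(6) = -1570*(-433 - 721/144) + 2*sqrt(3) = -1570*(-63073/144) + 2*sqrt(3) = 49512305/72 + 2*sqrt(3)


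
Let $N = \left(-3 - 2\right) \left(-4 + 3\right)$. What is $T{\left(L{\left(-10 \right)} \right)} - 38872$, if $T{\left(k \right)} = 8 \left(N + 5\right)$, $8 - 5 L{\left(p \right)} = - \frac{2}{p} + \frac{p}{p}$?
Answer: $-38792$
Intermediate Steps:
$L{\left(p \right)} = \frac{7}{5} + \frac{2}{5 p}$ ($L{\left(p \right)} = \frac{8}{5} - \frac{- \frac{2}{p} + \frac{p}{p}}{5} = \frac{8}{5} - \frac{- \frac{2}{p} + 1}{5} = \frac{8}{5} - \frac{1 - \frac{2}{p}}{5} = \frac{8}{5} - \left(\frac{1}{5} - \frac{2}{5 p}\right) = \frac{7}{5} + \frac{2}{5 p}$)
$N = 5$ ($N = \left(-5\right) \left(-1\right) = 5$)
$T{\left(k \right)} = 80$ ($T{\left(k \right)} = 8 \left(5 + 5\right) = 8 \cdot 10 = 80$)
$T{\left(L{\left(-10 \right)} \right)} - 38872 = 80 - 38872 = -38792$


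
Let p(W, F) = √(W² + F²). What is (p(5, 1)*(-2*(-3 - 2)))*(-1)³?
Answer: -10*√26 ≈ -50.990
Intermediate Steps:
p(W, F) = √(F² + W²)
(p(5, 1)*(-2*(-3 - 2)))*(-1)³ = (√(1² + 5²)*(-2*(-3 - 2)))*(-1)³ = (√(1 + 25)*(-2*(-5)))*(-1) = (√26*10)*(-1) = (10*√26)*(-1) = -10*√26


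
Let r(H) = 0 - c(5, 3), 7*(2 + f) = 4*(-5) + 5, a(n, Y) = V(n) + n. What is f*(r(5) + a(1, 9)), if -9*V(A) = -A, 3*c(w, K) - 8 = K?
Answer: 667/63 ≈ 10.587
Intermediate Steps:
c(w, K) = 8/3 + K/3
V(A) = A/9 (V(A) = -(-1)*A/9 = A/9)
a(n, Y) = 10*n/9 (a(n, Y) = n/9 + n = 10*n/9)
f = -29/7 (f = -2 + (4*(-5) + 5)/7 = -2 + (-20 + 5)/7 = -2 + (1/7)*(-15) = -2 - 15/7 = -29/7 ≈ -4.1429)
r(H) = -11/3 (r(H) = 0 - (8/3 + (1/3)*3) = 0 - (8/3 + 1) = 0 - 1*11/3 = 0 - 11/3 = -11/3)
f*(r(5) + a(1, 9)) = -29*(-11/3 + (10/9)*1)/7 = -29*(-11/3 + 10/9)/7 = -29/7*(-23/9) = 667/63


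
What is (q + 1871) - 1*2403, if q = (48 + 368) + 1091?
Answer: 975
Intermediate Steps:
q = 1507 (q = 416 + 1091 = 1507)
(q + 1871) - 1*2403 = (1507 + 1871) - 1*2403 = 3378 - 2403 = 975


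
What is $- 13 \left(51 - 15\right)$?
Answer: $-468$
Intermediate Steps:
$- 13 \left(51 - 15\right) = \left(-13\right) 36 = -468$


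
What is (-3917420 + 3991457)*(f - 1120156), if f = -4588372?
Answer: -422642287536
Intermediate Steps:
(-3917420 + 3991457)*(f - 1120156) = (-3917420 + 3991457)*(-4588372 - 1120156) = 74037*(-5708528) = -422642287536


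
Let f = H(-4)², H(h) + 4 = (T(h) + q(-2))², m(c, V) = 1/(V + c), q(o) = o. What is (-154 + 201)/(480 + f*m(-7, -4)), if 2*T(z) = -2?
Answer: 517/5255 ≈ 0.098382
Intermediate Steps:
T(z) = -1 (T(z) = (½)*(-2) = -1)
H(h) = 5 (H(h) = -4 + (-1 - 2)² = -4 + (-3)² = -4 + 9 = 5)
f = 25 (f = 5² = 25)
(-154 + 201)/(480 + f*m(-7, -4)) = (-154 + 201)/(480 + 25/(-4 - 7)) = 47/(480 + 25/(-11)) = 47/(480 + 25*(-1/11)) = 47/(480 - 25/11) = 47/(5255/11) = 47*(11/5255) = 517/5255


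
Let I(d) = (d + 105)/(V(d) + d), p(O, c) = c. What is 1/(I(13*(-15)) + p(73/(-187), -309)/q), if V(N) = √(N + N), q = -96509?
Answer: 3657912395137/1699859782707 - 18627974162*I*√390/1699859782707 ≈ 2.1519 - 0.21641*I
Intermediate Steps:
V(N) = √2*√N (V(N) = √(2*N) = √2*√N)
I(d) = (105 + d)/(d + √2*√d) (I(d) = (d + 105)/(√2*√d + d) = (105 + d)/(d + √2*√d))
1/(I(13*(-15)) + p(73/(-187), -309)/q) = 1/((105 + 13*(-15))/(13*(-15) + √2*√(13*(-15))) - 309/(-96509)) = 1/((105 - 195)/(-195 + √2*√(-195)) - 309*(-1/96509)) = 1/(-90/(-195 + √2*(I*√195)) + 309/96509) = 1/(-90/(-195 + I*√390) + 309/96509) = 1/(309/96509 - 90/(-195 + I*√390))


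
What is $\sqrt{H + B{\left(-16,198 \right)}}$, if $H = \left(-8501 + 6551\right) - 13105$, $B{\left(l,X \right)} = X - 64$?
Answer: $i \sqrt{14921} \approx 122.15 i$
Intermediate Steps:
$B{\left(l,X \right)} = -64 + X$
$H = -15055$ ($H = -1950 - 13105 = -15055$)
$\sqrt{H + B{\left(-16,198 \right)}} = \sqrt{-15055 + \left(-64 + 198\right)} = \sqrt{-15055 + 134} = \sqrt{-14921} = i \sqrt{14921}$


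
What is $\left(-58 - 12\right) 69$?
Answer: $-4830$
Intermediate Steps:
$\left(-58 - 12\right) 69 = \left(-70\right) 69 = -4830$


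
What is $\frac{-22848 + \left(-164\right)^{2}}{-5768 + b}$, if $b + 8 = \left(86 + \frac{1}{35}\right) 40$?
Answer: $- \frac{3542}{2043} \approx -1.7337$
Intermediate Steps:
$b = \frac{24032}{7}$ ($b = -8 + \left(86 + \frac{1}{35}\right) 40 = -8 + \frac{3011}{35} \cdot 40 = -8 + \frac{24088}{7} = \frac{24032}{7} \approx 3433.1$)
$\frac{-22848 + \left(-164\right)^{2}}{-5768 + b} = \frac{-22848 + \left(-164\right)^{2}}{-5768 + \frac{24032}{7}} = \frac{-22848 + 26896}{- \frac{16344}{7}} = 4048 \left(- \frac{7}{16344}\right) = - \frac{3542}{2043}$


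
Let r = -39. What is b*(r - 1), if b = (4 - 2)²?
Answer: -160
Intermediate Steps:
b = 4 (b = 2² = 4)
b*(r - 1) = 4*(-39 - 1) = 4*(-40) = -160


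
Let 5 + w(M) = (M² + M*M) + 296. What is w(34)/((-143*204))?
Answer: -2603/29172 ≈ -0.089229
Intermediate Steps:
w(M) = 291 + 2*M² (w(M) = -5 + ((M² + M*M) + 296) = -5 + ((M² + M²) + 296) = -5 + (2*M² + 296) = -5 + (296 + 2*M²) = 291 + 2*M²)
w(34)/((-143*204)) = (291 + 2*34²)/((-143*204)) = (291 + 2*1156)/(-29172) = (291 + 2312)*(-1/29172) = 2603*(-1/29172) = -2603/29172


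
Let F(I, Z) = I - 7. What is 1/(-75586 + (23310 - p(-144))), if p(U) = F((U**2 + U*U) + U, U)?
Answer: -1/93597 ≈ -1.0684e-5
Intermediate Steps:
F(I, Z) = -7 + I
p(U) = -7 + U + 2*U**2 (p(U) = -7 + ((U**2 + U*U) + U) = -7 + ((U**2 + U**2) + U) = -7 + (2*U**2 + U) = -7 + (U + 2*U**2) = -7 + U + 2*U**2)
1/(-75586 + (23310 - p(-144))) = 1/(-75586 + (23310 - (-7 - 144*(1 + 2*(-144))))) = 1/(-75586 + (23310 - (-7 - 144*(1 - 288)))) = 1/(-75586 + (23310 - (-7 - 144*(-287)))) = 1/(-75586 + (23310 - (-7 + 41328))) = 1/(-75586 + (23310 - 1*41321)) = 1/(-75586 + (23310 - 41321)) = 1/(-75586 - 18011) = 1/(-93597) = -1/93597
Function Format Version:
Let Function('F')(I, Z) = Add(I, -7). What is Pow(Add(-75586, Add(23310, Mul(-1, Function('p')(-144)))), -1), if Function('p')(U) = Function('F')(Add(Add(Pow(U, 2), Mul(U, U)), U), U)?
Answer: Rational(-1, 93597) ≈ -1.0684e-5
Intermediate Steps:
Function('F')(I, Z) = Add(-7, I)
Function('p')(U) = Add(-7, U, Mul(2, Pow(U, 2))) (Function('p')(U) = Add(-7, Add(Add(Pow(U, 2), Mul(U, U)), U)) = Add(-7, Add(Add(Pow(U, 2), Pow(U, 2)), U)) = Add(-7, Add(Mul(2, Pow(U, 2)), U)) = Add(-7, Add(U, Mul(2, Pow(U, 2)))) = Add(-7, U, Mul(2, Pow(U, 2))))
Pow(Add(-75586, Add(23310, Mul(-1, Function('p')(-144)))), -1) = Pow(Add(-75586, Add(23310, Mul(-1, Add(-7, Mul(-144, Add(1, Mul(2, -144))))))), -1) = Pow(Add(-75586, Add(23310, Mul(-1, Add(-7, Mul(-144, Add(1, -288)))))), -1) = Pow(Add(-75586, Add(23310, Mul(-1, Add(-7, Mul(-144, -287))))), -1) = Pow(Add(-75586, Add(23310, Mul(-1, Add(-7, 41328)))), -1) = Pow(Add(-75586, Add(23310, Mul(-1, 41321))), -1) = Pow(Add(-75586, Add(23310, -41321)), -1) = Pow(Add(-75586, -18011), -1) = Pow(-93597, -1) = Rational(-1, 93597)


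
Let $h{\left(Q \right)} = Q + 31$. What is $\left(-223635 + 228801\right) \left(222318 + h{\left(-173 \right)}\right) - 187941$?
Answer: $1147573275$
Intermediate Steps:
$h{\left(Q \right)} = 31 + Q$
$\left(-223635 + 228801\right) \left(222318 + h{\left(-173 \right)}\right) - 187941 = \left(-223635 + 228801\right) \left(222318 + \left(31 - 173\right)\right) - 187941 = 5166 \left(222318 - 142\right) - 187941 = 5166 \cdot 222176 - 187941 = 1147761216 - 187941 = 1147573275$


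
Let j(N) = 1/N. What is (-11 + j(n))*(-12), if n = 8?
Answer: 261/2 ≈ 130.50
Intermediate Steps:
(-11 + j(n))*(-12) = (-11 + 1/8)*(-12) = (-11 + ⅛)*(-12) = -87/8*(-12) = 261/2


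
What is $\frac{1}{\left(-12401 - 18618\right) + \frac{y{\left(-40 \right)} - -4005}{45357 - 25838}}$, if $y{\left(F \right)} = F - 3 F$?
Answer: $- \frac{19519}{605455776} \approx -3.2239 \cdot 10^{-5}$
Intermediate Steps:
$y{\left(F \right)} = - 2 F$
$\frac{1}{\left(-12401 - 18618\right) + \frac{y{\left(-40 \right)} - -4005}{45357 - 25838}} = \frac{1}{\left(-12401 - 18618\right) + \frac{\left(-2\right) \left(-40\right) - -4005}{45357 - 25838}} = \frac{1}{\left(-12401 - 18618\right) + \frac{80 + 4005}{19519}} = \frac{1}{-31019 + 4085 \cdot \frac{1}{19519}} = \frac{1}{-31019 + \frac{4085}{19519}} = \frac{1}{- \frac{605455776}{19519}} = - \frac{19519}{605455776}$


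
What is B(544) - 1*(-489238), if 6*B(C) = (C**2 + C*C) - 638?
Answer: 587777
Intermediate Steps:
B(C) = -319/3 + C**2/3 (B(C) = ((C**2 + C*C) - 638)/6 = ((C**2 + C**2) - 638)/6 = (2*C**2 - 638)/6 = (-638 + 2*C**2)/6 = -319/3 + C**2/3)
B(544) - 1*(-489238) = (-319/3 + (1/3)*544**2) - 1*(-489238) = (-319/3 + (1/3)*295936) + 489238 = (-319/3 + 295936/3) + 489238 = 98539 + 489238 = 587777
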